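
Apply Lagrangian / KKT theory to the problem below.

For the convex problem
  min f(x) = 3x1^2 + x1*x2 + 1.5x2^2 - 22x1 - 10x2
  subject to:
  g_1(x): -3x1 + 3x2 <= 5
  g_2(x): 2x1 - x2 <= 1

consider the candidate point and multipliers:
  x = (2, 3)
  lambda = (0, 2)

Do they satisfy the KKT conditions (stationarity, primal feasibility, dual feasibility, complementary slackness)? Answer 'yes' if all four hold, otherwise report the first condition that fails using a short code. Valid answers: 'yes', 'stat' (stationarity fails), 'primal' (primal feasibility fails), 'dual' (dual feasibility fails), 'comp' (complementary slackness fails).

Gradient of f: grad f(x) = Q x + c = (-7, 1)
Constraint values g_i(x) = a_i^T x - b_i:
  g_1((2, 3)) = -2
  g_2((2, 3)) = 0
Stationarity residual: grad f(x) + sum_i lambda_i a_i = (-3, -1)
  -> stationarity FAILS
Primal feasibility (all g_i <= 0): OK
Dual feasibility (all lambda_i >= 0): OK
Complementary slackness (lambda_i * g_i(x) = 0 for all i): OK

Verdict: the first failing condition is stationarity -> stat.

stat


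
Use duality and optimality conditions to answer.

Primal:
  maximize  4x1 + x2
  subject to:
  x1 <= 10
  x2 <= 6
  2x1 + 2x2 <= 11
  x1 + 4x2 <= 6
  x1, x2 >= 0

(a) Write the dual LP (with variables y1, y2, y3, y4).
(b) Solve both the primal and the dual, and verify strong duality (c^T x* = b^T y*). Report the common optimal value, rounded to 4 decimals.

The standard primal-dual pair for 'max c^T x s.t. A x <= b, x >= 0' is:
  Dual:  min b^T y  s.t.  A^T y >= c,  y >= 0.

So the dual LP is:
  minimize  10y1 + 6y2 + 11y3 + 6y4
  subject to:
    y1 + 2y3 + y4 >= 4
    y2 + 2y3 + 4y4 >= 1
    y1, y2, y3, y4 >= 0

Solving the primal: x* = (5.5, 0).
  primal value c^T x* = 22.
Solving the dual: y* = (0, 0, 2, 0).
  dual value b^T y* = 22.
Strong duality: c^T x* = b^T y*. Confirmed.

22


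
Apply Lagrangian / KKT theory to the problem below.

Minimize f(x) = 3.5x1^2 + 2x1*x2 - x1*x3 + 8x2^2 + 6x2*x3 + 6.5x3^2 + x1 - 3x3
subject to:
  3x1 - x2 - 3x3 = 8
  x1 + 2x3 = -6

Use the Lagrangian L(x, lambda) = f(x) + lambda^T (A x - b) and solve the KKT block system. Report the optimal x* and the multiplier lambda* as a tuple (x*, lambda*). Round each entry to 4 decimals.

Form the Lagrangian:
  L(x, lambda) = (1/2) x^T Q x + c^T x + lambda^T (A x - b)
Stationarity (grad_x L = 0): Q x + c + A^T lambda = 0.
Primal feasibility: A x = b.

This gives the KKT block system:
  [ Q   A^T ] [ x     ]   [-c ]
  [ A    0  ] [ lambda ] = [ b ]

Solving the linear system:
  x*      = (-0.046, 0.7931, -2.977)
  lambda* = (-5.2644, 10.5517)
  f(x*)   = 57.1552

x* = (-0.046, 0.7931, -2.977), lambda* = (-5.2644, 10.5517)


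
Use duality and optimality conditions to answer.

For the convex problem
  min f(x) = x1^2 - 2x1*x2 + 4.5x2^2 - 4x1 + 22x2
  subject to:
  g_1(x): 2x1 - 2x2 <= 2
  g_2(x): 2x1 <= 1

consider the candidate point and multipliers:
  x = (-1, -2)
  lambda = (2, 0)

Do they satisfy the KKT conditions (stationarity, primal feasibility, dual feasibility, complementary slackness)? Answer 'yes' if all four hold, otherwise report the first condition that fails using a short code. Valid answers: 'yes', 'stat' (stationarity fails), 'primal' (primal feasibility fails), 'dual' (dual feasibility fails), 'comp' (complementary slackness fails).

Gradient of f: grad f(x) = Q x + c = (-2, 6)
Constraint values g_i(x) = a_i^T x - b_i:
  g_1((-1, -2)) = 0
  g_2((-1, -2)) = -3
Stationarity residual: grad f(x) + sum_i lambda_i a_i = (2, 2)
  -> stationarity FAILS
Primal feasibility (all g_i <= 0): OK
Dual feasibility (all lambda_i >= 0): OK
Complementary slackness (lambda_i * g_i(x) = 0 for all i): OK

Verdict: the first failing condition is stationarity -> stat.

stat


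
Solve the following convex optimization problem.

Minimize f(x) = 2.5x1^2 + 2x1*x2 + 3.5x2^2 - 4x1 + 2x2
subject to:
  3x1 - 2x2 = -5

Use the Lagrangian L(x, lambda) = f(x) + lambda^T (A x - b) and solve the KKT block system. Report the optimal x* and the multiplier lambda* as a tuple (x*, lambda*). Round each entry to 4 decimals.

Form the Lagrangian:
  L(x, lambda) = (1/2) x^T Q x + c^T x + lambda^T (A x - b)
Stationarity (grad_x L = 0): Q x + c + A^T lambda = 0.
Primal feasibility: A x = b.

This gives the KKT block system:
  [ Q   A^T ] [ x     ]   [-c ]
  [ A    0  ] [ lambda ] = [ b ]

Solving the linear system:
  x*      = (-1.1308, 0.8037)
  lambda* = (2.6822)
  f(x*)   = 9.771

x* = (-1.1308, 0.8037), lambda* = (2.6822)


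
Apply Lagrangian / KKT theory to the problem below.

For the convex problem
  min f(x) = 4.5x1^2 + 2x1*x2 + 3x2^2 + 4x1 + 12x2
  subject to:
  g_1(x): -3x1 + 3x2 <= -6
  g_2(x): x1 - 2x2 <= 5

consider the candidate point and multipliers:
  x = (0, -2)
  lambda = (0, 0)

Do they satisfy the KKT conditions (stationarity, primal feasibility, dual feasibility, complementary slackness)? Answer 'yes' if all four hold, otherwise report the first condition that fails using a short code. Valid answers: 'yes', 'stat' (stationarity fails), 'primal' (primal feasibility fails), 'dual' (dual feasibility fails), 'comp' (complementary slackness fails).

Gradient of f: grad f(x) = Q x + c = (0, 0)
Constraint values g_i(x) = a_i^T x - b_i:
  g_1((0, -2)) = 0
  g_2((0, -2)) = -1
Stationarity residual: grad f(x) + sum_i lambda_i a_i = (0, 0)
  -> stationarity OK
Primal feasibility (all g_i <= 0): OK
Dual feasibility (all lambda_i >= 0): OK
Complementary slackness (lambda_i * g_i(x) = 0 for all i): OK

Verdict: yes, KKT holds.

yes


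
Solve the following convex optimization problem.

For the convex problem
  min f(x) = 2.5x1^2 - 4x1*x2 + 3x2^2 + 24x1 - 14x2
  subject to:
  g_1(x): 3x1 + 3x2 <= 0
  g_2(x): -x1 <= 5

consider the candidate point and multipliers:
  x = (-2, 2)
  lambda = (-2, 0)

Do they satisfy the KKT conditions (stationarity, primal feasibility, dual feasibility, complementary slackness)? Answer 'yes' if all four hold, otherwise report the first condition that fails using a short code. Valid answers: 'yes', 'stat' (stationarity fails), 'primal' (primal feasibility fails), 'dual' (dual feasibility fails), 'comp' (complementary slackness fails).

Gradient of f: grad f(x) = Q x + c = (6, 6)
Constraint values g_i(x) = a_i^T x - b_i:
  g_1((-2, 2)) = 0
  g_2((-2, 2)) = -3
Stationarity residual: grad f(x) + sum_i lambda_i a_i = (0, 0)
  -> stationarity OK
Primal feasibility (all g_i <= 0): OK
Dual feasibility (all lambda_i >= 0): FAILS
Complementary slackness (lambda_i * g_i(x) = 0 for all i): OK

Verdict: the first failing condition is dual_feasibility -> dual.

dual


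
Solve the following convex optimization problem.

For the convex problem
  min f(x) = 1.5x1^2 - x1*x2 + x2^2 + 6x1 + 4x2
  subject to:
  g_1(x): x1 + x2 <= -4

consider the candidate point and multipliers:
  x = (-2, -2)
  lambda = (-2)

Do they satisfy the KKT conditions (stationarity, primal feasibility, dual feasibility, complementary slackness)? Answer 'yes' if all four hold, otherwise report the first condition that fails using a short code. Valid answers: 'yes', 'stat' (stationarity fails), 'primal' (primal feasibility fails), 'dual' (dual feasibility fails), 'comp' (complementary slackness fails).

Gradient of f: grad f(x) = Q x + c = (2, 2)
Constraint values g_i(x) = a_i^T x - b_i:
  g_1((-2, -2)) = 0
Stationarity residual: grad f(x) + sum_i lambda_i a_i = (0, 0)
  -> stationarity OK
Primal feasibility (all g_i <= 0): OK
Dual feasibility (all lambda_i >= 0): FAILS
Complementary slackness (lambda_i * g_i(x) = 0 for all i): OK

Verdict: the first failing condition is dual_feasibility -> dual.

dual


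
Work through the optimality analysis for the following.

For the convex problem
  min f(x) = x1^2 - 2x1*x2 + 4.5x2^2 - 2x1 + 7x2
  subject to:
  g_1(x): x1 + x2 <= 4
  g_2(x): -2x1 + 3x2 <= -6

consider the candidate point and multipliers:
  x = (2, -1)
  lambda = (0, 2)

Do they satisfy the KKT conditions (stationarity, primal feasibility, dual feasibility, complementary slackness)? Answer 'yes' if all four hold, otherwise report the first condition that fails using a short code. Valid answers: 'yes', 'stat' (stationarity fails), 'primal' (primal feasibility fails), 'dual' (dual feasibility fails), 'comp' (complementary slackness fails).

Gradient of f: grad f(x) = Q x + c = (4, -6)
Constraint values g_i(x) = a_i^T x - b_i:
  g_1((2, -1)) = -3
  g_2((2, -1)) = -1
Stationarity residual: grad f(x) + sum_i lambda_i a_i = (0, 0)
  -> stationarity OK
Primal feasibility (all g_i <= 0): OK
Dual feasibility (all lambda_i >= 0): OK
Complementary slackness (lambda_i * g_i(x) = 0 for all i): FAILS

Verdict: the first failing condition is complementary_slackness -> comp.

comp


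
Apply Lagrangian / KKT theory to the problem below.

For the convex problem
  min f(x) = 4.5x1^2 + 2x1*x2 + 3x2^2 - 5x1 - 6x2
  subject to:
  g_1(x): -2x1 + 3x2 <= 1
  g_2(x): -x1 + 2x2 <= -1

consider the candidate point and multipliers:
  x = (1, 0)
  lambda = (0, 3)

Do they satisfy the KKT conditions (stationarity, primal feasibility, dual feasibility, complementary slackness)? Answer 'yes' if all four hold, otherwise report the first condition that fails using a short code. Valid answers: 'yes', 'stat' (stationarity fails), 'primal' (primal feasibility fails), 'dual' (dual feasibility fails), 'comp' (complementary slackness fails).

Gradient of f: grad f(x) = Q x + c = (4, -4)
Constraint values g_i(x) = a_i^T x - b_i:
  g_1((1, 0)) = -3
  g_2((1, 0)) = 0
Stationarity residual: grad f(x) + sum_i lambda_i a_i = (1, 2)
  -> stationarity FAILS
Primal feasibility (all g_i <= 0): OK
Dual feasibility (all lambda_i >= 0): OK
Complementary slackness (lambda_i * g_i(x) = 0 for all i): OK

Verdict: the first failing condition is stationarity -> stat.

stat


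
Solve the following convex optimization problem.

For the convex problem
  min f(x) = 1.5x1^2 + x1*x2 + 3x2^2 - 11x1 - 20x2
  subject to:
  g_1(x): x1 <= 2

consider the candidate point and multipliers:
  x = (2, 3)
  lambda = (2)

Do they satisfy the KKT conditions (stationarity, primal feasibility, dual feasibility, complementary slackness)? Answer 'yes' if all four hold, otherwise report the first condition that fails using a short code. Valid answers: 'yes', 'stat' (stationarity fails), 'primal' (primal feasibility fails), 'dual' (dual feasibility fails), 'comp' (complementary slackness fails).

Gradient of f: grad f(x) = Q x + c = (-2, 0)
Constraint values g_i(x) = a_i^T x - b_i:
  g_1((2, 3)) = 0
Stationarity residual: grad f(x) + sum_i lambda_i a_i = (0, 0)
  -> stationarity OK
Primal feasibility (all g_i <= 0): OK
Dual feasibility (all lambda_i >= 0): OK
Complementary slackness (lambda_i * g_i(x) = 0 for all i): OK

Verdict: yes, KKT holds.

yes


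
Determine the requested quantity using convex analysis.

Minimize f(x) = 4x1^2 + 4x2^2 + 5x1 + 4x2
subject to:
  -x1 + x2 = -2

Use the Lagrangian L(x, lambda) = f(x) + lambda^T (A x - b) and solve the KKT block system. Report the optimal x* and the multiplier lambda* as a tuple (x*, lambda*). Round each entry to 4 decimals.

Form the Lagrangian:
  L(x, lambda) = (1/2) x^T Q x + c^T x + lambda^T (A x - b)
Stationarity (grad_x L = 0): Q x + c + A^T lambda = 0.
Primal feasibility: A x = b.

This gives the KKT block system:
  [ Q   A^T ] [ x     ]   [-c ]
  [ A    0  ] [ lambda ] = [ b ]

Solving the linear system:
  x*      = (0.4375, -1.5625)
  lambda* = (8.5)
  f(x*)   = 6.4688

x* = (0.4375, -1.5625), lambda* = (8.5)


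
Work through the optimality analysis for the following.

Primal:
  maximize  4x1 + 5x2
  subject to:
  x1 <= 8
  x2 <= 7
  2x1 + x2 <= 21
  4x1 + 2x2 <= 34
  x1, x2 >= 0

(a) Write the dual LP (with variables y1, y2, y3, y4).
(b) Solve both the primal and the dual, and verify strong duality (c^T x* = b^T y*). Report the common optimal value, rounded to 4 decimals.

The standard primal-dual pair for 'max c^T x s.t. A x <= b, x >= 0' is:
  Dual:  min b^T y  s.t.  A^T y >= c,  y >= 0.

So the dual LP is:
  minimize  8y1 + 7y2 + 21y3 + 34y4
  subject to:
    y1 + 2y3 + 4y4 >= 4
    y2 + y3 + 2y4 >= 5
    y1, y2, y3, y4 >= 0

Solving the primal: x* = (5, 7).
  primal value c^T x* = 55.
Solving the dual: y* = (0, 3, 0, 1).
  dual value b^T y* = 55.
Strong duality: c^T x* = b^T y*. Confirmed.

55


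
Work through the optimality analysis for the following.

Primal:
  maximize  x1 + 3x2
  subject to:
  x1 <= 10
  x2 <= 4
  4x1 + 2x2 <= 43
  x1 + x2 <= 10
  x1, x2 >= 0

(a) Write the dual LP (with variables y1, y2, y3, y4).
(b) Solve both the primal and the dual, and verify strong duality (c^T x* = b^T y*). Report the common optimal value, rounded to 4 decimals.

The standard primal-dual pair for 'max c^T x s.t. A x <= b, x >= 0' is:
  Dual:  min b^T y  s.t.  A^T y >= c,  y >= 0.

So the dual LP is:
  minimize  10y1 + 4y2 + 43y3 + 10y4
  subject to:
    y1 + 4y3 + y4 >= 1
    y2 + 2y3 + y4 >= 3
    y1, y2, y3, y4 >= 0

Solving the primal: x* = (6, 4).
  primal value c^T x* = 18.
Solving the dual: y* = (0, 2, 0, 1).
  dual value b^T y* = 18.
Strong duality: c^T x* = b^T y*. Confirmed.

18


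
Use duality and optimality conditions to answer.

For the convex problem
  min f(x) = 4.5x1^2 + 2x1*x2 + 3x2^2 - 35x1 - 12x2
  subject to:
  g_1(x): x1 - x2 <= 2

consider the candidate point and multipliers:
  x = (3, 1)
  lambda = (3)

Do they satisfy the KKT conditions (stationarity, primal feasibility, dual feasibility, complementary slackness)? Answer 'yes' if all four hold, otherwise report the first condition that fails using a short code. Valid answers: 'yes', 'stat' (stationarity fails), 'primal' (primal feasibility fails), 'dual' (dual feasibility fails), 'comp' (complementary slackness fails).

Gradient of f: grad f(x) = Q x + c = (-6, 0)
Constraint values g_i(x) = a_i^T x - b_i:
  g_1((3, 1)) = 0
Stationarity residual: grad f(x) + sum_i lambda_i a_i = (-3, -3)
  -> stationarity FAILS
Primal feasibility (all g_i <= 0): OK
Dual feasibility (all lambda_i >= 0): OK
Complementary slackness (lambda_i * g_i(x) = 0 for all i): OK

Verdict: the first failing condition is stationarity -> stat.

stat


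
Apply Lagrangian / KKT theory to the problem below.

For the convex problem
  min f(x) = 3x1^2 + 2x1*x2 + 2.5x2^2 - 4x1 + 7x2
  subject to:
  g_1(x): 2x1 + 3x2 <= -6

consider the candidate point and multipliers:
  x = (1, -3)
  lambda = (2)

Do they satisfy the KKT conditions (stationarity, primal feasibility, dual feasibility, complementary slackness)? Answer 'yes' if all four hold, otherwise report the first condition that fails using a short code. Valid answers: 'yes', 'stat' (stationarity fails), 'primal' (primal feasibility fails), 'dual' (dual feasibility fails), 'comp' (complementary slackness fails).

Gradient of f: grad f(x) = Q x + c = (-4, -6)
Constraint values g_i(x) = a_i^T x - b_i:
  g_1((1, -3)) = -1
Stationarity residual: grad f(x) + sum_i lambda_i a_i = (0, 0)
  -> stationarity OK
Primal feasibility (all g_i <= 0): OK
Dual feasibility (all lambda_i >= 0): OK
Complementary slackness (lambda_i * g_i(x) = 0 for all i): FAILS

Verdict: the first failing condition is complementary_slackness -> comp.

comp


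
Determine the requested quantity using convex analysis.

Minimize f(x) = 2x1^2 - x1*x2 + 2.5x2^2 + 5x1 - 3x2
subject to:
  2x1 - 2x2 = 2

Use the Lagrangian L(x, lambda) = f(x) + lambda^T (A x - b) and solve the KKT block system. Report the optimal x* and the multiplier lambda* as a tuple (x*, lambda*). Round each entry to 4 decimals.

Form the Lagrangian:
  L(x, lambda) = (1/2) x^T Q x + c^T x + lambda^T (A x - b)
Stationarity (grad_x L = 0): Q x + c + A^T lambda = 0.
Primal feasibility: A x = b.

This gives the KKT block system:
  [ Q   A^T ] [ x     ]   [-c ]
  [ A    0  ] [ lambda ] = [ b ]

Solving the linear system:
  x*      = (0.2857, -0.7143)
  lambda* = (-3.4286)
  f(x*)   = 5.2143

x* = (0.2857, -0.7143), lambda* = (-3.4286)


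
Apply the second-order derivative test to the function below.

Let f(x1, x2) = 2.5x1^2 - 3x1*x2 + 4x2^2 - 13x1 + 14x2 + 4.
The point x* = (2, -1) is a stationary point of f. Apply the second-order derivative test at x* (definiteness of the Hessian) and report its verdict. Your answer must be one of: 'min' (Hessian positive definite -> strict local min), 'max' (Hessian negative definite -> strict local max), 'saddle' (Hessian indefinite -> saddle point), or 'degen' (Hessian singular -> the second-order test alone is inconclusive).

Compute the Hessian H = grad^2 f:
  H = [[5, -3], [-3, 8]]
Verify stationarity: grad f(x*) = H x* + g = (0, 0).
Eigenvalues of H: 3.1459, 9.8541.
Both eigenvalues > 0, so H is positive definite -> x* is a strict local min.

min


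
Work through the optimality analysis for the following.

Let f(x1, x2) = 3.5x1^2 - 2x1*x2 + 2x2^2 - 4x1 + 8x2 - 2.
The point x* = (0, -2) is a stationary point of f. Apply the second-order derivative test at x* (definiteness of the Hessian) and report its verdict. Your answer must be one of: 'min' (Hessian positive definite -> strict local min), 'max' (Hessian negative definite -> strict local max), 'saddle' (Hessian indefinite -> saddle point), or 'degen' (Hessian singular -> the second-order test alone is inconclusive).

Compute the Hessian H = grad^2 f:
  H = [[7, -2], [-2, 4]]
Verify stationarity: grad f(x*) = H x* + g = (0, 0).
Eigenvalues of H: 3, 8.
Both eigenvalues > 0, so H is positive definite -> x* is a strict local min.

min


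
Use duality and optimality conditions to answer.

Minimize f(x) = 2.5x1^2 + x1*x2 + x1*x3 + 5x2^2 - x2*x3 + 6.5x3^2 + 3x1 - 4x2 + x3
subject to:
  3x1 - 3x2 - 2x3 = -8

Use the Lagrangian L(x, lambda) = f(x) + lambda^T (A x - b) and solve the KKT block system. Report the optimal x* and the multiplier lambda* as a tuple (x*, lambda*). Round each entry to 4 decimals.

Form the Lagrangian:
  L(x, lambda) = (1/2) x^T Q x + c^T x + lambda^T (A x - b)
Stationarity (grad_x L = 0): Q x + c + A^T lambda = 0.
Primal feasibility: A x = b.

This gives the KKT block system:
  [ Q   A^T ] [ x     ]   [-c ]
  [ A    0  ] [ lambda ] = [ b ]

Solving the linear system:
  x*      = (-1.5408, 0.9314, 0.2918)
  lambda* = (1.1603)
  f(x*)   = 0.6132

x* = (-1.5408, 0.9314, 0.2918), lambda* = (1.1603)


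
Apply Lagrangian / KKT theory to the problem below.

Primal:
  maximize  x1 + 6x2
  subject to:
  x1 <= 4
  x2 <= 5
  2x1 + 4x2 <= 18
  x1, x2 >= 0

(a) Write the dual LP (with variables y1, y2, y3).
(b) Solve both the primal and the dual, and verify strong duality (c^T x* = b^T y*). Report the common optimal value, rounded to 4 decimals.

The standard primal-dual pair for 'max c^T x s.t. A x <= b, x >= 0' is:
  Dual:  min b^T y  s.t.  A^T y >= c,  y >= 0.

So the dual LP is:
  minimize  4y1 + 5y2 + 18y3
  subject to:
    y1 + 2y3 >= 1
    y2 + 4y3 >= 6
    y1, y2, y3 >= 0

Solving the primal: x* = (0, 4.5).
  primal value c^T x* = 27.
Solving the dual: y* = (0, 0, 1.5).
  dual value b^T y* = 27.
Strong duality: c^T x* = b^T y*. Confirmed.

27


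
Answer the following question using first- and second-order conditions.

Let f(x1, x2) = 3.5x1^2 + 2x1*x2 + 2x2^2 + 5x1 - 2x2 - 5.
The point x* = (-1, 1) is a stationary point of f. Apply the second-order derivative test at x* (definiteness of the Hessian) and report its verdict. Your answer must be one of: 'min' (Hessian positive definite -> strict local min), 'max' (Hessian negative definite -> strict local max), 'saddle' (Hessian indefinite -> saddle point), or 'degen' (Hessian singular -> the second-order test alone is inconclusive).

Compute the Hessian H = grad^2 f:
  H = [[7, 2], [2, 4]]
Verify stationarity: grad f(x*) = H x* + g = (0, 0).
Eigenvalues of H: 3, 8.
Both eigenvalues > 0, so H is positive definite -> x* is a strict local min.

min


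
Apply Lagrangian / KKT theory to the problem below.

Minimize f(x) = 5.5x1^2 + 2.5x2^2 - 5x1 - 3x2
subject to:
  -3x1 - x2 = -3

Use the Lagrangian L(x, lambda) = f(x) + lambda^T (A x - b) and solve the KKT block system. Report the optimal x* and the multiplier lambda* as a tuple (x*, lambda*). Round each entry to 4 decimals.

Form the Lagrangian:
  L(x, lambda) = (1/2) x^T Q x + c^T x + lambda^T (A x - b)
Stationarity (grad_x L = 0): Q x + c + A^T lambda = 0.
Primal feasibility: A x = b.

This gives the KKT block system:
  [ Q   A^T ] [ x     ]   [-c ]
  [ A    0  ] [ lambda ] = [ b ]

Solving the linear system:
  x*      = (0.7321, 0.8036)
  lambda* = (1.0179)
  f(x*)   = -1.5089

x* = (0.7321, 0.8036), lambda* = (1.0179)


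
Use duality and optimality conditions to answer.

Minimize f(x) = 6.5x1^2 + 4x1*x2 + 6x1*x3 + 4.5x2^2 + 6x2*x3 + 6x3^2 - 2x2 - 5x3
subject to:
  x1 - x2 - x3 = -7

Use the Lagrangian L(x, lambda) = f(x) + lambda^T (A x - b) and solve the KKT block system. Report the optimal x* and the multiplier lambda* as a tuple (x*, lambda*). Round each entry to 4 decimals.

Form the Lagrangian:
  L(x, lambda) = (1/2) x^T Q x + c^T x + lambda^T (A x - b)
Stationarity (grad_x L = 0): Q x + c + A^T lambda = 0.
Primal feasibility: A x = b.

This gives the KKT block system:
  [ Q   A^T ] [ x     ]   [-c ]
  [ A    0  ] [ lambda ] = [ b ]

Solving the linear system:
  x*      = (-2.8885, 1.7658, 2.3457)
  lambda* = (16.4126)
  f(x*)   = 49.8141

x* = (-2.8885, 1.7658, 2.3457), lambda* = (16.4126)


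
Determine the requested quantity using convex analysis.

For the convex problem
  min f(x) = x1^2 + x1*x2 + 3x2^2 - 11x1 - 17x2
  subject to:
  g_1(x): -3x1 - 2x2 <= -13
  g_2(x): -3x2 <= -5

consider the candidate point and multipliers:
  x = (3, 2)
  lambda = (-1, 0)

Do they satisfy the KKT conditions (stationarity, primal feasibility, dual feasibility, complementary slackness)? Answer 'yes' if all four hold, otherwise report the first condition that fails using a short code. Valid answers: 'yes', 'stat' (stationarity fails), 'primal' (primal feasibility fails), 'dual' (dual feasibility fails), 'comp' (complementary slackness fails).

Gradient of f: grad f(x) = Q x + c = (-3, -2)
Constraint values g_i(x) = a_i^T x - b_i:
  g_1((3, 2)) = 0
  g_2((3, 2)) = -1
Stationarity residual: grad f(x) + sum_i lambda_i a_i = (0, 0)
  -> stationarity OK
Primal feasibility (all g_i <= 0): OK
Dual feasibility (all lambda_i >= 0): FAILS
Complementary slackness (lambda_i * g_i(x) = 0 for all i): OK

Verdict: the first failing condition is dual_feasibility -> dual.

dual


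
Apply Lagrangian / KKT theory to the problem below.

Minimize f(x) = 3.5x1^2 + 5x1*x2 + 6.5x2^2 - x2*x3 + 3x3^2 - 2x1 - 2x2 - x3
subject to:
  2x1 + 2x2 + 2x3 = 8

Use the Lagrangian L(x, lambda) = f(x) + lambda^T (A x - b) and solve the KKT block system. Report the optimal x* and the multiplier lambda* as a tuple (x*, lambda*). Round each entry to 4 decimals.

Form the Lagrangian:
  L(x, lambda) = (1/2) x^T Q x + c^T x + lambda^T (A x - b)
Stationarity (grad_x L = 0): Q x + c + A^T lambda = 0.
Primal feasibility: A x = b.

This gives the KKT block system:
  [ Q   A^T ] [ x     ]   [-c ]
  [ A    0  ] [ lambda ] = [ b ]

Solving the linear system:
  x*      = (1.3721, 0.5969, 2.031)
  lambda* = (-5.2946)
  f(x*)   = 18.1938

x* = (1.3721, 0.5969, 2.031), lambda* = (-5.2946)


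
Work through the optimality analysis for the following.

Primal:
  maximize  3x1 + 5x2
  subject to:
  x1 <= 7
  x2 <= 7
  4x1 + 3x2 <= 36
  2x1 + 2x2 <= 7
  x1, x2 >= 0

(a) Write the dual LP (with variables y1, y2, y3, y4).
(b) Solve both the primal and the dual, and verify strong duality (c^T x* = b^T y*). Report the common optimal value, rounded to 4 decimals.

The standard primal-dual pair for 'max c^T x s.t. A x <= b, x >= 0' is:
  Dual:  min b^T y  s.t.  A^T y >= c,  y >= 0.

So the dual LP is:
  minimize  7y1 + 7y2 + 36y3 + 7y4
  subject to:
    y1 + 4y3 + 2y4 >= 3
    y2 + 3y3 + 2y4 >= 5
    y1, y2, y3, y4 >= 0

Solving the primal: x* = (0, 3.5).
  primal value c^T x* = 17.5.
Solving the dual: y* = (0, 0, 0, 2.5).
  dual value b^T y* = 17.5.
Strong duality: c^T x* = b^T y*. Confirmed.

17.5


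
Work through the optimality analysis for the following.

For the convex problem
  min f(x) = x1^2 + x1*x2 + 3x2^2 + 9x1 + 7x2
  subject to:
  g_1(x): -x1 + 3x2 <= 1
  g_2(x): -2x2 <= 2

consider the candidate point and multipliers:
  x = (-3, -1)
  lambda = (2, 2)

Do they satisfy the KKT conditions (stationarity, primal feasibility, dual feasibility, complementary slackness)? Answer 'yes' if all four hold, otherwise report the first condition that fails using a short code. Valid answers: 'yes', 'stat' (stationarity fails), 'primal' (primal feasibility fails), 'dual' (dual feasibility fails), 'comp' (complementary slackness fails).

Gradient of f: grad f(x) = Q x + c = (2, -2)
Constraint values g_i(x) = a_i^T x - b_i:
  g_1((-3, -1)) = -1
  g_2((-3, -1)) = 0
Stationarity residual: grad f(x) + sum_i lambda_i a_i = (0, 0)
  -> stationarity OK
Primal feasibility (all g_i <= 0): OK
Dual feasibility (all lambda_i >= 0): OK
Complementary slackness (lambda_i * g_i(x) = 0 for all i): FAILS

Verdict: the first failing condition is complementary_slackness -> comp.

comp


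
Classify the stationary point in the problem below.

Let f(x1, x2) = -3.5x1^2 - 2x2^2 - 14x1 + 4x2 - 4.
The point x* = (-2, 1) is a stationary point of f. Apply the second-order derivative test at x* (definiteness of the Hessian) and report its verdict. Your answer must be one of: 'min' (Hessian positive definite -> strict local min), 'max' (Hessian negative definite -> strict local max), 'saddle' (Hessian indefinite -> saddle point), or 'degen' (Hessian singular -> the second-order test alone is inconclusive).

Compute the Hessian H = grad^2 f:
  H = [[-7, 0], [0, -4]]
Verify stationarity: grad f(x*) = H x* + g = (0, 0).
Eigenvalues of H: -7, -4.
Both eigenvalues < 0, so H is negative definite -> x* is a strict local max.

max


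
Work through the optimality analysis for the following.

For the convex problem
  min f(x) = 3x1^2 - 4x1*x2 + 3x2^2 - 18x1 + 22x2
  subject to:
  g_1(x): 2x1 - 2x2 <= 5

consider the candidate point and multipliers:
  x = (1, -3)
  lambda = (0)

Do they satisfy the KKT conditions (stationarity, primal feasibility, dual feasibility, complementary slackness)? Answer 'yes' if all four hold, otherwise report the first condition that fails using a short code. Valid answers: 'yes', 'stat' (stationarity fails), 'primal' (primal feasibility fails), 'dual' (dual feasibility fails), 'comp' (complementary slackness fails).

Gradient of f: grad f(x) = Q x + c = (0, 0)
Constraint values g_i(x) = a_i^T x - b_i:
  g_1((1, -3)) = 3
Stationarity residual: grad f(x) + sum_i lambda_i a_i = (0, 0)
  -> stationarity OK
Primal feasibility (all g_i <= 0): FAILS
Dual feasibility (all lambda_i >= 0): OK
Complementary slackness (lambda_i * g_i(x) = 0 for all i): OK

Verdict: the first failing condition is primal_feasibility -> primal.

primal


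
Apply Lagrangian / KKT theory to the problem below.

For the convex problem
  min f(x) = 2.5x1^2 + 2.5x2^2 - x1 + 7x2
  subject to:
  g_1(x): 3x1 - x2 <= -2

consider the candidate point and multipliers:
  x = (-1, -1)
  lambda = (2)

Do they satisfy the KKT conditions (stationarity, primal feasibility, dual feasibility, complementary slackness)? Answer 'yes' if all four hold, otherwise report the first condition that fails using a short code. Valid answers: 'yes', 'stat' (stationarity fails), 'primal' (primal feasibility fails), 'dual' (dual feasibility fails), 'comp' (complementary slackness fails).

Gradient of f: grad f(x) = Q x + c = (-6, 2)
Constraint values g_i(x) = a_i^T x - b_i:
  g_1((-1, -1)) = 0
Stationarity residual: grad f(x) + sum_i lambda_i a_i = (0, 0)
  -> stationarity OK
Primal feasibility (all g_i <= 0): OK
Dual feasibility (all lambda_i >= 0): OK
Complementary slackness (lambda_i * g_i(x) = 0 for all i): OK

Verdict: yes, KKT holds.

yes


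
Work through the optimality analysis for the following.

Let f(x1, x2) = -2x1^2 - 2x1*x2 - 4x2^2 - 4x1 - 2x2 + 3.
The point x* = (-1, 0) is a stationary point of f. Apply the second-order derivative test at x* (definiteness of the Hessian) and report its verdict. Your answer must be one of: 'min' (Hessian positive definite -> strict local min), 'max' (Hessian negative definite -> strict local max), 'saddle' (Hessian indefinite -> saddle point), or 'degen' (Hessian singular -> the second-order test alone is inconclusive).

Compute the Hessian H = grad^2 f:
  H = [[-4, -2], [-2, -8]]
Verify stationarity: grad f(x*) = H x* + g = (0, 0).
Eigenvalues of H: -8.8284, -3.1716.
Both eigenvalues < 0, so H is negative definite -> x* is a strict local max.

max


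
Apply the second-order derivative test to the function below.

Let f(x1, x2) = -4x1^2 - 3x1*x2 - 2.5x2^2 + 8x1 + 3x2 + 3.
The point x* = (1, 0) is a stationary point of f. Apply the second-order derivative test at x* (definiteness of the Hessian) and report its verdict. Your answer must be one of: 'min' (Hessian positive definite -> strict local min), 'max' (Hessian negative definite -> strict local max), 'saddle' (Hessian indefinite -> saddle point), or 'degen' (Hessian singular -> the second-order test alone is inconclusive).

Compute the Hessian H = grad^2 f:
  H = [[-8, -3], [-3, -5]]
Verify stationarity: grad f(x*) = H x* + g = (0, 0).
Eigenvalues of H: -9.8541, -3.1459.
Both eigenvalues < 0, so H is negative definite -> x* is a strict local max.

max


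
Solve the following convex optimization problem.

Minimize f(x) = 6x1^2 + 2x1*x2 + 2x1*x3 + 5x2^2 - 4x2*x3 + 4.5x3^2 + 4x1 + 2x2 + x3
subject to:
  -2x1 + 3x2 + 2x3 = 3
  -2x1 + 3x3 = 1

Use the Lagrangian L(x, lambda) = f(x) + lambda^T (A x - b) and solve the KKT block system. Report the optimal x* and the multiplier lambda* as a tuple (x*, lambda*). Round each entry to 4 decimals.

Form the Lagrangian:
  L(x, lambda) = (1/2) x^T Q x + c^T x + lambda^T (A x - b)
Stationarity (grad_x L = 0): Q x + c + A^T lambda = 0.
Primal feasibility: A x = b.

This gives the KKT block system:
  [ Q   A^T ] [ x     ]   [-c ]
  [ A    0  ] [ lambda ] = [ b ]

Solving the linear system:
  x*      = (-0.4607, 0.6754, 0.0262)
  lambda* = (-2.5759, 2.5131)
  f(x*)   = 2.3743

x* = (-0.4607, 0.6754, 0.0262), lambda* = (-2.5759, 2.5131)


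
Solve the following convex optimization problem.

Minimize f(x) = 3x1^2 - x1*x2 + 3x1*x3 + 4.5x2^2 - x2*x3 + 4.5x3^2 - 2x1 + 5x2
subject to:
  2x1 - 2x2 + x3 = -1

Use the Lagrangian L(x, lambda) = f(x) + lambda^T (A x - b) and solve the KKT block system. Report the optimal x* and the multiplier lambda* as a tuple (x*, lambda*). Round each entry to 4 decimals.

Form the Lagrangian:
  L(x, lambda) = (1/2) x^T Q x + c^T x + lambda^T (A x - b)
Stationarity (grad_x L = 0): Q x + c + A^T lambda = 0.
Primal feasibility: A x = b.

This gives the KKT block system:
  [ Q   A^T ] [ x     ]   [-c ]
  [ A    0  ] [ lambda ] = [ b ]

Solving the linear system:
  x*      = (-0.4756, -0.0437, -0.1362)
  lambda* = (2.6093)
  f(x*)   = 1.671

x* = (-0.4756, -0.0437, -0.1362), lambda* = (2.6093)


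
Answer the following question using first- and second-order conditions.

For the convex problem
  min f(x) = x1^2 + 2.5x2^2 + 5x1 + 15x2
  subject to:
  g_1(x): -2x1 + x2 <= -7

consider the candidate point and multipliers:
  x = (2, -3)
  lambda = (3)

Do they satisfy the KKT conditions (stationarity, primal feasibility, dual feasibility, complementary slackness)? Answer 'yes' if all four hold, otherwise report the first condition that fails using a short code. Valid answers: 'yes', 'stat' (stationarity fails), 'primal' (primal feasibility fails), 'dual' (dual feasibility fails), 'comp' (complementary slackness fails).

Gradient of f: grad f(x) = Q x + c = (9, 0)
Constraint values g_i(x) = a_i^T x - b_i:
  g_1((2, -3)) = 0
Stationarity residual: grad f(x) + sum_i lambda_i a_i = (3, 3)
  -> stationarity FAILS
Primal feasibility (all g_i <= 0): OK
Dual feasibility (all lambda_i >= 0): OK
Complementary slackness (lambda_i * g_i(x) = 0 for all i): OK

Verdict: the first failing condition is stationarity -> stat.

stat


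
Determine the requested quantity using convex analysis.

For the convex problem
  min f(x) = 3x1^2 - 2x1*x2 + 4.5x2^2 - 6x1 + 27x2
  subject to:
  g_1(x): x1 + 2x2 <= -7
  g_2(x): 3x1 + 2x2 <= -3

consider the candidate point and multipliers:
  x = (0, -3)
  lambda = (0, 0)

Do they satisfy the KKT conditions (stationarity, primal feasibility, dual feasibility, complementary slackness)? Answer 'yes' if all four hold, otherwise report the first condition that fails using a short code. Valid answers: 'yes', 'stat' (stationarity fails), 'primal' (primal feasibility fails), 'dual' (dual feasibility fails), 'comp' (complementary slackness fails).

Gradient of f: grad f(x) = Q x + c = (0, 0)
Constraint values g_i(x) = a_i^T x - b_i:
  g_1((0, -3)) = 1
  g_2((0, -3)) = -3
Stationarity residual: grad f(x) + sum_i lambda_i a_i = (0, 0)
  -> stationarity OK
Primal feasibility (all g_i <= 0): FAILS
Dual feasibility (all lambda_i >= 0): OK
Complementary slackness (lambda_i * g_i(x) = 0 for all i): OK

Verdict: the first failing condition is primal_feasibility -> primal.

primal


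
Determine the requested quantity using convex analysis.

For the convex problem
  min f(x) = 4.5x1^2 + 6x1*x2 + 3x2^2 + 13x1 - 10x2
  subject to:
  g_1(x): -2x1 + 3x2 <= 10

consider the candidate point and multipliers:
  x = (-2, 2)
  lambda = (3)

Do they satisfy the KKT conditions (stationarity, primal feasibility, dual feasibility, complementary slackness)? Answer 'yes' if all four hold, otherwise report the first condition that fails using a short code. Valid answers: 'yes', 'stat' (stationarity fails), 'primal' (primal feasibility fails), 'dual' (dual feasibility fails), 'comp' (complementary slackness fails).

Gradient of f: grad f(x) = Q x + c = (7, -10)
Constraint values g_i(x) = a_i^T x - b_i:
  g_1((-2, 2)) = 0
Stationarity residual: grad f(x) + sum_i lambda_i a_i = (1, -1)
  -> stationarity FAILS
Primal feasibility (all g_i <= 0): OK
Dual feasibility (all lambda_i >= 0): OK
Complementary slackness (lambda_i * g_i(x) = 0 for all i): OK

Verdict: the first failing condition is stationarity -> stat.

stat


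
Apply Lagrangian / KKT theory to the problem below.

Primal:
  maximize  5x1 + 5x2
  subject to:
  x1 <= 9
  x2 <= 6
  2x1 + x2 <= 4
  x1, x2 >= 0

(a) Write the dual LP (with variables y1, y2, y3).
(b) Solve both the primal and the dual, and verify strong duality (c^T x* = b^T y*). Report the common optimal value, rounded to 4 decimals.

The standard primal-dual pair for 'max c^T x s.t. A x <= b, x >= 0' is:
  Dual:  min b^T y  s.t.  A^T y >= c,  y >= 0.

So the dual LP is:
  minimize  9y1 + 6y2 + 4y3
  subject to:
    y1 + 2y3 >= 5
    y2 + y3 >= 5
    y1, y2, y3 >= 0

Solving the primal: x* = (0, 4).
  primal value c^T x* = 20.
Solving the dual: y* = (0, 0, 5).
  dual value b^T y* = 20.
Strong duality: c^T x* = b^T y*. Confirmed.

20


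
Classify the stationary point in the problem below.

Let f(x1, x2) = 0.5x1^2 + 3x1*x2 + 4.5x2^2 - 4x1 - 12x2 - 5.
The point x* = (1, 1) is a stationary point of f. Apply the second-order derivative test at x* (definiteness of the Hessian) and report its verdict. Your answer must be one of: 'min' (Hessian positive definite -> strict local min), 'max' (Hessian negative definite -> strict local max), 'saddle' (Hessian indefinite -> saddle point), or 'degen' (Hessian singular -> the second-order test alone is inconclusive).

Compute the Hessian H = grad^2 f:
  H = [[1, 3], [3, 9]]
Verify stationarity: grad f(x*) = H x* + g = (0, 0).
Eigenvalues of H: 0, 10.
H has a zero eigenvalue (singular; positive semidefinite but not definite), so H is neither positive definite, negative definite, nor indefinite. The second-order test alone is inconclusive -> degen.
(Indeed, f is constant along the null direction of H through x*, so x* is not a strict local extremum.)

degen


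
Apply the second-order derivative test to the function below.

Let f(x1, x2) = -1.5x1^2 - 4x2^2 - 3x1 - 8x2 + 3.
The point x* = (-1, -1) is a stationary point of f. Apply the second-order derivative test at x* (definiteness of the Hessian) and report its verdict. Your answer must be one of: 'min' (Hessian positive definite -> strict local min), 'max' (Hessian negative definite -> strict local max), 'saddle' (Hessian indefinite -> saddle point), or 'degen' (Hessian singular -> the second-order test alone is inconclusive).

Compute the Hessian H = grad^2 f:
  H = [[-3, 0], [0, -8]]
Verify stationarity: grad f(x*) = H x* + g = (0, 0).
Eigenvalues of H: -8, -3.
Both eigenvalues < 0, so H is negative definite -> x* is a strict local max.

max


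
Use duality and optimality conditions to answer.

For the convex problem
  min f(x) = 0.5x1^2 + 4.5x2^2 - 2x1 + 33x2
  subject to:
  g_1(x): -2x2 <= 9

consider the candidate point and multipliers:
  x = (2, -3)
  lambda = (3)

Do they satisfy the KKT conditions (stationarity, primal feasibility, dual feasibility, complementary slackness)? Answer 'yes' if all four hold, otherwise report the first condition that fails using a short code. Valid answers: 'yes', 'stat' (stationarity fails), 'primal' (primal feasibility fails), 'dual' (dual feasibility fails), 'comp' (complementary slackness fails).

Gradient of f: grad f(x) = Q x + c = (0, 6)
Constraint values g_i(x) = a_i^T x - b_i:
  g_1((2, -3)) = -3
Stationarity residual: grad f(x) + sum_i lambda_i a_i = (0, 0)
  -> stationarity OK
Primal feasibility (all g_i <= 0): OK
Dual feasibility (all lambda_i >= 0): OK
Complementary slackness (lambda_i * g_i(x) = 0 for all i): FAILS

Verdict: the first failing condition is complementary_slackness -> comp.

comp


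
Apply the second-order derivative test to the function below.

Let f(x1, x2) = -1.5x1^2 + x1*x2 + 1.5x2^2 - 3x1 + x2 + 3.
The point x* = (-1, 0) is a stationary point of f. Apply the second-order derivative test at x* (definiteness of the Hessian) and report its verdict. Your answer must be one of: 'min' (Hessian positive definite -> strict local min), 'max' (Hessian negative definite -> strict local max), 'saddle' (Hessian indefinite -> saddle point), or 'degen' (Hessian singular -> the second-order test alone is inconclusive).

Compute the Hessian H = grad^2 f:
  H = [[-3, 1], [1, 3]]
Verify stationarity: grad f(x*) = H x* + g = (0, 0).
Eigenvalues of H: -3.1623, 3.1623.
Eigenvalues have mixed signs, so H is indefinite -> x* is a saddle point.

saddle


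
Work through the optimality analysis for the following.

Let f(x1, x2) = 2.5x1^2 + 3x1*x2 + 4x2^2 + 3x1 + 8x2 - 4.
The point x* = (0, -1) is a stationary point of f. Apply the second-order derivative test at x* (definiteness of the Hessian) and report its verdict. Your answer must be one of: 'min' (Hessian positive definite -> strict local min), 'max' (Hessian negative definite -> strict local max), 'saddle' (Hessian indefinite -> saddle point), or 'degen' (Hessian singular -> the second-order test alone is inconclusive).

Compute the Hessian H = grad^2 f:
  H = [[5, 3], [3, 8]]
Verify stationarity: grad f(x*) = H x* + g = (0, 0).
Eigenvalues of H: 3.1459, 9.8541.
Both eigenvalues > 0, so H is positive definite -> x* is a strict local min.

min


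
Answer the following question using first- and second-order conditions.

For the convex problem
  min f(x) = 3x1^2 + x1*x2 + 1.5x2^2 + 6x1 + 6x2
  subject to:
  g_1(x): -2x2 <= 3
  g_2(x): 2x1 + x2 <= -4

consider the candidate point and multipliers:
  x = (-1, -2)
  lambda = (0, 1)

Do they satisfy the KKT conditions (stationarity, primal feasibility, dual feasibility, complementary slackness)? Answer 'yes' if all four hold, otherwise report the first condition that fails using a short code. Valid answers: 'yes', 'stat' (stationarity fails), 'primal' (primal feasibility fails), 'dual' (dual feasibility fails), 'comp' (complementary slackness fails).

Gradient of f: grad f(x) = Q x + c = (-2, -1)
Constraint values g_i(x) = a_i^T x - b_i:
  g_1((-1, -2)) = 1
  g_2((-1, -2)) = 0
Stationarity residual: grad f(x) + sum_i lambda_i a_i = (0, 0)
  -> stationarity OK
Primal feasibility (all g_i <= 0): FAILS
Dual feasibility (all lambda_i >= 0): OK
Complementary slackness (lambda_i * g_i(x) = 0 for all i): OK

Verdict: the first failing condition is primal_feasibility -> primal.

primal


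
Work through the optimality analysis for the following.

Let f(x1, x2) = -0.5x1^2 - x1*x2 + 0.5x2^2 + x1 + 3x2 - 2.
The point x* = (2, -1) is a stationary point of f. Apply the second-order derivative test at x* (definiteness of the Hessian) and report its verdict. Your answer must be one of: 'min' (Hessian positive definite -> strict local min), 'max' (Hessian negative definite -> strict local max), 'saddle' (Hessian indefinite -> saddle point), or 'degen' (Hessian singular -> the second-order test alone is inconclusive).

Compute the Hessian H = grad^2 f:
  H = [[-1, -1], [-1, 1]]
Verify stationarity: grad f(x*) = H x* + g = (0, 0).
Eigenvalues of H: -1.4142, 1.4142.
Eigenvalues have mixed signs, so H is indefinite -> x* is a saddle point.

saddle
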